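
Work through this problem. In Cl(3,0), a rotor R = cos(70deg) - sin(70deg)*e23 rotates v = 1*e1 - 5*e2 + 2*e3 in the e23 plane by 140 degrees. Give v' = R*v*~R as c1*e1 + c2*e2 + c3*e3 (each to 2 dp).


Rotor R = cos(70deg) - sin(70deg)*e23
Rotation angle theta = 2 * 70 = 140 degrees in the e23 plane (e2 -> e3).
The component perpendicular to the plane (e1) is invariant: v'_1 = v1 = 1.00
cos(140deg) = -0.7660, sin(140deg) = 0.6428
v'_2 = v2*cos(theta) - v3*sin(theta) = -5*(-0.7660) - 2*0.6428 = 2.54
v'_3 = v2*sin(theta) + v3*cos(theta) = -5*0.6428 + 2*(-0.7660) = -4.75
v' = 1.00*e1 + 2.54*e2 - 4.75*e3


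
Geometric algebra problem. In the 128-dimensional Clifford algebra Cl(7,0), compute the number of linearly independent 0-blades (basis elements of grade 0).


Number of grade-k basis blades in Cl(p,q) with n = p + q is C(n, k).
n = 7 + 0 = 7
C(7, 0) = 7! / (0! * 7!)
= 5040 / (1 * 5040)
= 1


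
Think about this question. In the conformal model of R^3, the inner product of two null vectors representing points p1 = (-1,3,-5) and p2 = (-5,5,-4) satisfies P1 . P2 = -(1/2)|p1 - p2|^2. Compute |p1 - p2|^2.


p1 - p2 = (4, -2, -1)
|p1 - p2|^2 = 4^2 + (-2)^2 + (-1)^2
= 16 + 4 + 1
= 21


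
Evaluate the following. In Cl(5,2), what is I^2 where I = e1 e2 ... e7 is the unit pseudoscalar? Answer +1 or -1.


The pseudoscalar I = e1...e_n (product of all n generators) of Cl(p,q) satisfies I^2 = (-1)^(q + n(n-1)/2).
p = 5, q = 2, n = p + q = 7
n(n-1)/2 = 7 * 6 / 2 = 21
Exponent = q + n(n-1)/2 = 2 + 21 = 23
I^2 = (-1)^23 = -1


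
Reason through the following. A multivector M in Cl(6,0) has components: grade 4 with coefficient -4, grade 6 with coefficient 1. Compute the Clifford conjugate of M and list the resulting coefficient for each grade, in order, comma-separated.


Clifford conjugate sign for grade k: (-1)^(k(k+1)/2)
Grade 4: (-1)^(4*5/2) = (-1)^10 = 1, coeff -4 -> -4
Grade 6: (-1)^(6*7/2) = (-1)^21 = -1, coeff 1 -> -1
Conjugated coefficients: -4, -1


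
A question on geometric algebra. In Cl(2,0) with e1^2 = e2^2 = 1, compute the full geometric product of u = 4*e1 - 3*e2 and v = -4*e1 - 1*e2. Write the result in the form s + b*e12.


Expand: (4*e1 - 3*e2)(-4*e1 - 1*e2)
= 4*(-4)*e1e1 + 4*(-1)*e1e2 + (-3)*(-4)*e2e1 + (-3)*(-1)*e2e2
Using e1^2 = e2^2 = 1, e2e1 = -e1e2:
Scalar part s = 4*(-4) + (-3)*(-1) = -16 + 3 = -13
Bivector part b = 4*(-1) - (-3)*(-4) = -4 - 12 = -16
uv = -13 - 16*e12


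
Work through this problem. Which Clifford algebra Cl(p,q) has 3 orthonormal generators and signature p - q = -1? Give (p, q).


We need p + q = 3 and p - q = -1.
Adding: 2p = 3 + (-1) = 2, so p = 1.
Then q = 3 - 1 = 2.
(p, q) = (1, 2)


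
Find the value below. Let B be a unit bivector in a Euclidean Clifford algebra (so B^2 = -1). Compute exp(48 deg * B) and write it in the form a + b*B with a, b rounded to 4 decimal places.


For a unit bivector B with B^2 = -1, the exponential series gives
e^(theta*B) = cos(theta) + sin(theta)*B (the GA analogue of Euler's formula).
theta = 48 degrees = 0.837758 rad
cos(48 deg) = 0.6691
sin(48 deg) = 0.7431
exp(theta*B) = 0.6691 + 0.7431*B


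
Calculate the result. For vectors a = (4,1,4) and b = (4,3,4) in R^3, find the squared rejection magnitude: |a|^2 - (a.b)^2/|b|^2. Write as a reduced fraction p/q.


|a|^2 = 4^2 + 1^2 + 4^2 = 33
|b|^2 = 4^2 + 3^2 + 4^2 = 41
a . b = 4*4 + 1*3 + 4*4 = 35
(a.b)^2 = 35^2 = 1225
|rej|^2 = 33 - 1225/41
= (1353 - 1225)/41
= 128/41
In lowest terms: 128/41


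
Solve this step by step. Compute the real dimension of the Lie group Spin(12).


Spin(n) double-covers SO(n); both have Lie algebra so(n) of dimension n(n-1)/2.
n = 12
n(n-1) = 12 * 11 = 132
dim Spin(12) = 132/2 = 66


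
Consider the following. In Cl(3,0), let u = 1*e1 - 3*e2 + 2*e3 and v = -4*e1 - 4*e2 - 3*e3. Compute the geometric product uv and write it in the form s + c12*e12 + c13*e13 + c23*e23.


In Cl(3,0): e_i^2 = 1, e_ie_j = -e_je_i for i != j.
Scalar part = u . v = 1*(-4) + (-3)*(-4) + 2*(-3)
= -4 + 12 + (-6) = 2
e12 coeff = 1*(-4) - (-3)*(-4) = -4 - 12 = -16
e13 coeff = 1*(-3) - 2*(-4) = -3 - (-8) = 5
e23 coeff = (-3)*(-3) - 2*(-4) = 9 - (-8) = 17
uv = 2 - 16*e12 + 5*e13 + 17*e23


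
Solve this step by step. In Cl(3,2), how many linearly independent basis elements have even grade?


Even subalgebra dimension = 2^(n-1)
n = 3 + 2 = 5
2^(5 - 1) = 2^4 = 16
Verification: sum of C(5,k) for even k = 1 + 10 + 5 = 16
Result = 16


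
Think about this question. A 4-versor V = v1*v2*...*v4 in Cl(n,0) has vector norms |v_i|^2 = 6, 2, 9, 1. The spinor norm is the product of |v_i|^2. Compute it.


Spinor norm N(V) = |v1|^2 * |v2|^2 * ... * |v4|^2
= 6 * 2 * 9 * 1
Running product: 6, 12, 108, 108
N(V) = 108


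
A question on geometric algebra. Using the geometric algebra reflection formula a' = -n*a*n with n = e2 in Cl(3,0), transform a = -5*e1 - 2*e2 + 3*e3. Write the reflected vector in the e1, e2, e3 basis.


Reflection formula: a' = -n*a*n, with n = e2 (unit vector, n^2 = 1).
For reflection through hyperplane perp to e2:
The component along e2 flips sign, others stay.
a = (-5, -2, 3)
a' = (-5, 2, 3)
a' = -5*e1 + 2*e2 + 3*e3


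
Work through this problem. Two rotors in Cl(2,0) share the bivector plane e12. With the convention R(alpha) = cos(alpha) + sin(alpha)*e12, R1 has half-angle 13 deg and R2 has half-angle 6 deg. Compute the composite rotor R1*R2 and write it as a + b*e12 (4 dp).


Same-plane rotors commute and their half-angles add:
R1*R2 = cos(a1 + a2) + sin(a1 + a2)*e12.
a1 + a2 = 13 + 6 = 19 deg
cos(19 deg) = 0.9455
sin(19 deg) = 0.3256
R1*R2 = 0.9455 + 0.3256*e12


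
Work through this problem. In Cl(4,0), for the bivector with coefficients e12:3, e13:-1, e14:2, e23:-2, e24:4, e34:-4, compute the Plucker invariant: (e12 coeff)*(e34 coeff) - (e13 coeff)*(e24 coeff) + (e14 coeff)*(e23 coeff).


Plucker relation: af - be + cd
a*f = 3*(-4) = -12
b*e = (-1)*4 = -4
c*d = 2*(-2) = -4
af - be + cd = -12 - (-4) + (-4)
= -12


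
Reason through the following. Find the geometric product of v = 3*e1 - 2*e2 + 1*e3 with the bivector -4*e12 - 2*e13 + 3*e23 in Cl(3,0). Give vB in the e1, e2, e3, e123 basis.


vB has grade-1 (vector) and grade-3 (trivector) parts: vB = (v _| B) + (v ^ B).
Vector part <vB>_1:
  e1: -v2*b12 - v3*b13 = -(-2)*(-4) - (1)*(-2) = -6
  e2: v1*b12 - v3*b23 = (3)*(-4) - (1)*(3) = -15
  e3: v1*b13 + v2*b23 = (3)*(-2) + (-2)*(3) = -12
Trivector part <vB>_3:
  e123: v1*b23 - v2*b13 + v3*b12 = (3)*(3) - (-2)*(-2) + (1)*(-4) = 1
vB = -6*e1 - 15*e2 - 12*e3 + 1*e123


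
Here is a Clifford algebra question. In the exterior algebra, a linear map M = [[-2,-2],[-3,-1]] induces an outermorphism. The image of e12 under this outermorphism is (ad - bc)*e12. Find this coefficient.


The outermorphism of a linear map f sends e1^e2 to f(e1)^f(e2).
f(e1) = -2*e1 - 3*e2
f(e2) = -2*e1 - 1*e2
f(e1) ^ f(e2) = (-2*e1 - 3*e2) ^ (-2*e1 - 1*e2)
= (-2)*(-1)*e12 + (-3)*(-2)*e21
= (2 - 6)*e12
= -4*e12
Coefficient = -4


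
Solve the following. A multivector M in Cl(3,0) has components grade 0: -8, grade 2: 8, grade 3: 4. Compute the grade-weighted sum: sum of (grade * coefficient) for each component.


Grade-weighted sum = sum of grade_k * coefficient_k
0*(-8) = 0
2*8 = 16
3*4 = 12
Total = 0 + 16 + 12 = 28


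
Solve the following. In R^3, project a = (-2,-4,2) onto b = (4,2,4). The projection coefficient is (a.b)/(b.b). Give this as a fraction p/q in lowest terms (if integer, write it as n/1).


Projection coefficient = (a . b) / (b . b)
a . b = (-2)*4 + (-4)*2 + 2*4
= -8 + (-8) + 8 = -8
b . b = 4^2 + 2^2 + 4^2
= 16 + 4 + 16 = 36
Coefficient = -8/36
In lowest terms: -2/9


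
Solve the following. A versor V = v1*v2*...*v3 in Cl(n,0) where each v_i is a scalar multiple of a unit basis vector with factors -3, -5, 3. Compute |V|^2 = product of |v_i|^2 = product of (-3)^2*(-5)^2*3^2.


Each vector v_i has |v_i|^2 = s_i^2
Squared scales: (-3)^2 = 9, (-5)^2 = 25, 3^2 = 9
|V|^2 = 9 * 25 * 9
= 2025


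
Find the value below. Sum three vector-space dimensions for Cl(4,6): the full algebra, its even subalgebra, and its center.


n = 4 + 6 = 10
Total dim = 2^10 = 1024
Even subalgebra dim = 2^9 = 512
n is even, so center dim = 1
Sum = 1024 + 512 + 1 = 1537


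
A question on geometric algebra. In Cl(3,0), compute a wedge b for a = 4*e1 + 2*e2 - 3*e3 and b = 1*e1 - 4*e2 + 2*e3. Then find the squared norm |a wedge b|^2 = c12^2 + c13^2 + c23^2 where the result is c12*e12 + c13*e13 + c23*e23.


a wedge b = (a1*b2 - a2*b1)*e12 + (a1*b3 - a3*b1)*e13 + (a2*b3 - a3*b2)*e23
e12 coeff: 4*(-4) - 2*1 = -16 - 2 = -18
e13 coeff: 4*2 - (-3)*1 = 8 - (-3) = 11
e23 coeff: 2*2 - (-3)*(-4) = 4 - 12 = -8
|a wedge b|^2 = (-18)^2 + 11^2 + (-8)^2
= 324 + 121 + 64
= 509


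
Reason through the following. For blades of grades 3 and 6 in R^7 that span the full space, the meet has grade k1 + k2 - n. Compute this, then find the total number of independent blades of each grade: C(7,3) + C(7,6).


Meet grade = grade(A) + grade(B) - n
= 3 + 6 - 7 = 2
C(7,3) = 35
C(7,6) = 7
dim_A + dim_B = 35 + 7 = 42


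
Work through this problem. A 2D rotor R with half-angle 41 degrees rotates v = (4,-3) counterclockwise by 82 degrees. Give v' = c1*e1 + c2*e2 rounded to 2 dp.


Rotor R = cos(41deg) - sin(41deg)*e12
Rotation angle theta = 2 * 41 = 82 degrees
v' = R*v*~R rotates v by theta.
cos(82deg) = 0.1392, sin(82deg) = 0.9903
v'_1 = 4*cos(82deg) - (-3)*sin(82deg)
= 4*0.1392 - (-3)*0.9903
= 3.53
v'_2 = 4*sin(82deg) + (-3)*cos(82deg)
= 4*0.9903 + (-3)*0.1392
= 3.54
v' = 3.53*e1 + 3.54*e2


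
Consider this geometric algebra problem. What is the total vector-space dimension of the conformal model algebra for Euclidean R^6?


The conformal model of R^6 uses Cl(7,1): the 6 Euclidean generators plus two extra orthogonal generators e+ (e+^2 = +1) and e- (e-^2 = -1), from which the null vectors e0, einf are built.
Number of generators m = 6 + 2 = 8.
dim Cl(p,q) = 2^m = 2^8 = 256


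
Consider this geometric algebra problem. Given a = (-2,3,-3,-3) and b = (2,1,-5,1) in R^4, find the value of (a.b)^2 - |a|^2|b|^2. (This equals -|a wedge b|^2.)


a . b = (-2)*2 + 3*1 + (-3)*(-5) + (-3)*1
= -4 + 3 + 15 + (-3) = 11
|a|^2 = (-2)^2 + 3^2 + (-3)^2 + (-3)^2 = 31
|b|^2 = 2^2 + 1^2 + (-5)^2 + 1^2 = 31
(a.b)^2 = 11^2 = 121
|a|^2 * |b|^2 = 31 * 31 = 961
Result = 121 - 961 = -840


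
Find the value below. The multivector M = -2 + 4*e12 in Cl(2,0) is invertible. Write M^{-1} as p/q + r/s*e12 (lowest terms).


M = -2 + 4*e12, where e12^2 = -1.
Since M commutes with its reverse ~M = a - b*e12, M * ~M = a^2 - b^2*e12^2 = a^2 + b^2.
So M^{-1} = ~M / (a^2 + b^2) = (a - b*e12)/(a^2 + b^2).
a^2 + b^2 = 4 + 16 = 20
Scalar part = -2/20 = -1/10
Bivector coeff = -4/20 = -1/5
M^{-1} = -1/10 - 1/5*e12


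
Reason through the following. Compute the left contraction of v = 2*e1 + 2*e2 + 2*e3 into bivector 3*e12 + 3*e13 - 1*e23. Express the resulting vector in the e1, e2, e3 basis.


Left contraction v _| B = <vB>_1 (grade-1 part of the geometric product vB).
Using e1_|e12 = e2, e2_|e12 = -e1, e1_|e13 = e3, e3_|e13 = -e1, e2_|e23 = e3, e3_|e23 = -e2:
e1 coeff: -v2*b12 - v3*b13 = -(2)*(3) - (2)*(3) = -12
e2 coeff: v1*b12 - v3*b23 = (2)*(3) - (2)*(-1) = 8
e3 coeff: v1*b13 + v2*b23 = (2)*(3) + (2)*(-1) = 4
v _| B = -12*e1 + 8*e2 + 4*e3


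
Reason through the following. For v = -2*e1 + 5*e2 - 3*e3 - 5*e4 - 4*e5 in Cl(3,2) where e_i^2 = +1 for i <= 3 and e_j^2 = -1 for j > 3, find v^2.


v^2 = sum of c_i^2 * e_i^2
Positive signature terms (e_i^2 = +1): (-2)^2 + 5^2 + (-3)^2 = 38
Negative signature terms (e_j^2 = -1): (-5)^2 + (-4)^2 = 41
v^2 = 38 - 41 = -3


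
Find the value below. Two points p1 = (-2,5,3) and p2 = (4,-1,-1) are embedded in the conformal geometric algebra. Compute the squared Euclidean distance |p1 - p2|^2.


p1 - p2 = (-6, 6, 4)
|p1 - p2|^2 = (-6)^2 + 6^2 + 4^2
= 36 + 36 + 16
= 88


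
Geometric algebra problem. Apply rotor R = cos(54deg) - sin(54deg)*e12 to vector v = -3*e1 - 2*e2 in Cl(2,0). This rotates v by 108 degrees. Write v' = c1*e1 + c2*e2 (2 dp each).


Rotor R = cos(54deg) - sin(54deg)*e12
Rotation angle theta = 2 * 54 = 108 degrees
v' = R*v*~R rotates v by theta.
cos(108deg) = -0.3090, sin(108deg) = 0.9511
v'_1 = -3*cos(108deg) - (-2)*sin(108deg)
= -3*(-0.3090) - (-2)*0.9511
= 2.83
v'_2 = -3*sin(108deg) + (-2)*cos(108deg)
= -3*0.9511 + (-2)*(-0.3090)
= -2.24
v' = 2.83*e1 - 2.24*e2


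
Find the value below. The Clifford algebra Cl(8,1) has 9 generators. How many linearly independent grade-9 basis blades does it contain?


Number of grade-k basis blades in Cl(p,q) with n = p + q is C(n, k).
n = 8 + 1 = 9
C(9, 9) = 9! / (9! * 0!)
= 362880 / (362880 * 1)
= 1


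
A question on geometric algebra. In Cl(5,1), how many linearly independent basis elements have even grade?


Even subalgebra dimension = 2^(n-1)
n = 5 + 1 = 6
2^(6 - 1) = 2^5 = 32
Verification: sum of C(6,k) for even k = 1 + 15 + 15 + 1 = 32
Result = 32


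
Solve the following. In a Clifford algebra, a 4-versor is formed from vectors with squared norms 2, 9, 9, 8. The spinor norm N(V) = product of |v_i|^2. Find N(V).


Spinor norm N(V) = |v1|^2 * |v2|^2 * ... * |v4|^2
= 2 * 9 * 9 * 8
Running product: 2, 18, 162, 1296
N(V) = 1296


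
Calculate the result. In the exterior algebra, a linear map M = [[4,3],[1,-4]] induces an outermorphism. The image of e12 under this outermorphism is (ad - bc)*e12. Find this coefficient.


The outermorphism of a linear map f sends e1^e2 to f(e1)^f(e2).
f(e1) = 4*e1 + 1*e2
f(e2) = 3*e1 - 4*e2
f(e1) ^ f(e2) = (4*e1 + 1*e2) ^ (3*e1 - 4*e2)
= 4*(-4)*e12 + 1*3*e21
= (-16 - 3)*e12
= -19*e12
Coefficient = -19


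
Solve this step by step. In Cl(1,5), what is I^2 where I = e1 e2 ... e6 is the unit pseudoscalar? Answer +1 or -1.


The pseudoscalar I = e1...e_n (product of all n generators) of Cl(p,q) satisfies I^2 = (-1)^(q + n(n-1)/2).
p = 1, q = 5, n = p + q = 6
n(n-1)/2 = 6 * 5 / 2 = 15
Exponent = q + n(n-1)/2 = 5 + 15 = 20
I^2 = (-1)^20 = +1


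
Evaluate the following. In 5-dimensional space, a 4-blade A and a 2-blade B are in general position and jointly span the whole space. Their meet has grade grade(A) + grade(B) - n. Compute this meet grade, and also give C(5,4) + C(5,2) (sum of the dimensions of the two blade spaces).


Meet grade = grade(A) + grade(B) - n
= 4 + 2 - 5 = 1
C(5,4) = 5
C(5,2) = 10
dim_A + dim_B = 5 + 10 = 15


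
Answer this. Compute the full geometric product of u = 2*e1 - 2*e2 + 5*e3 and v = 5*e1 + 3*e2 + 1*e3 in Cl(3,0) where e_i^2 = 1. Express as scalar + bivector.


In Cl(3,0): e_i^2 = 1, e_ie_j = -e_je_i for i != j.
Scalar part = u . v = 2*5 + (-2)*3 + 5*1
= 10 + (-6) + 5 = 9
e12 coeff = 2*3 - (-2)*5 = 6 - (-10) = 16
e13 coeff = 2*1 - 5*5 = 2 - 25 = -23
e23 coeff = (-2)*1 - 5*3 = -2 - 15 = -17
uv = 9 + 16*e12 - 23*e13 - 17*e23


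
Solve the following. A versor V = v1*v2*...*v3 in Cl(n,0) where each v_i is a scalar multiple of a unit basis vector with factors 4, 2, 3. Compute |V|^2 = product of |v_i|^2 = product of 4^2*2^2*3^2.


Each vector v_i has |v_i|^2 = s_i^2
Squared scales: 4^2 = 16, 2^2 = 4, 3^2 = 9
|V|^2 = 16 * 4 * 9
= 576


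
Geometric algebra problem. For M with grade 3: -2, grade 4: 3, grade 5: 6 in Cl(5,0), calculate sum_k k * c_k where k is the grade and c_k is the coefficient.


Grade-weighted sum = sum of grade_k * coefficient_k
3*(-2) = -6
4*3 = 12
5*6 = 30
Total = -6 + 12 + 30 = 36


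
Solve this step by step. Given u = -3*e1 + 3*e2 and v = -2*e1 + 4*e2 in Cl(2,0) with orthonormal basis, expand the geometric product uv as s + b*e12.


Expand: (-3*e1 + 3*e2)(-2*e1 + 4*e2)
= (-3)*(-2)*e1e1 + (-3)*4*e1e2 + 3*(-2)*e2e1 + 3*4*e2e2
Using e1^2 = e2^2 = 1, e2e1 = -e1e2:
Scalar part s = (-3)*(-2) + 3*4 = 6 + 12 = 18
Bivector part b = (-3)*4 - 3*(-2) = -12 - (-6) = -6
uv = 18 - 6*e12


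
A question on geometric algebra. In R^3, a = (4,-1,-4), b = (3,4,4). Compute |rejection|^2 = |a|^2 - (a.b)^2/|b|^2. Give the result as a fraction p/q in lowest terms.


|a|^2 = 4^2 + (-1)^2 + (-4)^2 = 33
|b|^2 = 3^2 + 4^2 + 4^2 = 41
a . b = 4*3 + (-1)*4 + (-4)*4 = -8
(a.b)^2 = (-8)^2 = 64
|rej|^2 = 33 - 64/41
= (1353 - 64)/41
= 1289/41
In lowest terms: 1289/41


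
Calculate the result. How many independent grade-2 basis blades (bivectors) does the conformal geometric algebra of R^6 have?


The conformal model of R^6 uses Cl(7,1) with m = 6 + 2 = 8 generators.
Number of grade-2 blades = C(m, 2) = C(8, 2)
= 8*7/2 = 28


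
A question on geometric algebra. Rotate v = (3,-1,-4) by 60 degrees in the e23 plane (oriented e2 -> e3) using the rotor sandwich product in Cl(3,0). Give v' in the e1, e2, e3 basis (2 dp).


Rotor R = cos(30deg) - sin(30deg)*e23
Rotation angle theta = 2 * 30 = 60 degrees in the e23 plane (e2 -> e3).
The component perpendicular to the plane (e1) is invariant: v'_1 = v1 = 3.00
cos(60deg) = 0.5000, sin(60deg) = 0.8660
v'_2 = v2*cos(theta) - v3*sin(theta) = -1*0.5000 - (-4)*0.8660 = 2.96
v'_3 = v2*sin(theta) + v3*cos(theta) = -1*0.8660 + (-4)*0.5000 = -2.87
v' = 3.00*e1 + 2.96*e2 - 2.87*e3


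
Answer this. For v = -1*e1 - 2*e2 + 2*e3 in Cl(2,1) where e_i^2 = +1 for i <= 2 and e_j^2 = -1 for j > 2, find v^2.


v^2 = sum of c_i^2 * e_i^2
Positive signature terms (e_i^2 = +1): (-1)^2 + (-2)^2 = 5
Negative signature terms (e_j^2 = -1): 2^2 = 4
v^2 = 5 - 4 = 1


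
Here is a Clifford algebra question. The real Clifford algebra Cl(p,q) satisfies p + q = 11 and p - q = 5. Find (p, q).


We need p + q = 11 and p - q = 5.
Adding: 2p = 11 + 5 = 16, so p = 8.
Then q = 11 - 8 = 3.
(p, q) = (8, 3)


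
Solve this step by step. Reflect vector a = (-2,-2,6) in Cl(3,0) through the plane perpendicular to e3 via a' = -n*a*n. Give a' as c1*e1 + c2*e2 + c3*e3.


Reflection formula: a' = -n*a*n, with n = e3 (unit vector, n^2 = 1).
For reflection through hyperplane perp to e3:
The component along e3 flips sign, others stay.
a = (-2, -2, 6)
a' = (-2, -2, -6)
a' = -2*e1 - 2*e2 - 6*e3


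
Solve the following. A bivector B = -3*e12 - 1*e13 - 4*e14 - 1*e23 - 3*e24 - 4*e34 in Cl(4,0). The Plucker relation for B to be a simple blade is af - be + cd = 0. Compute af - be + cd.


Plucker relation: af - be + cd
a*f = (-3)*(-4) = 12
b*e = (-1)*(-3) = 3
c*d = (-4)*(-1) = 4
af - be + cd = 12 - 3 + 4
= 13


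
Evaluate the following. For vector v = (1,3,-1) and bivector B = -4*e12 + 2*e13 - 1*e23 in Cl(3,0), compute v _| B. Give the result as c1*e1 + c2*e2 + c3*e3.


Left contraction v _| B = <vB>_1 (grade-1 part of the geometric product vB).
Using e1_|e12 = e2, e2_|e12 = -e1, e1_|e13 = e3, e3_|e13 = -e1, e2_|e23 = e3, e3_|e23 = -e2:
e1 coeff: -v2*b12 - v3*b13 = -(3)*(-4) - (-1)*(2) = 14
e2 coeff: v1*b12 - v3*b23 = (1)*(-4) - (-1)*(-1) = -5
e3 coeff: v1*b13 + v2*b23 = (1)*(2) + (3)*(-1) = -1
v _| B = 14*e1 - 5*e2 - 1*e3


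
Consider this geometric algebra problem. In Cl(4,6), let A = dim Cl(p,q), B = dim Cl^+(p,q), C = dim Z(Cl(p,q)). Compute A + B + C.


n = 4 + 6 = 10
Total dim = 2^10 = 1024
Even subalgebra dim = 2^9 = 512
n is even, so center dim = 1
Sum = 1024 + 512 + 1 = 1537


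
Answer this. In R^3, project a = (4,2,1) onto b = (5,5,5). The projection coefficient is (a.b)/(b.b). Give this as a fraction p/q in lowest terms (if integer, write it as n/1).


Projection coefficient = (a . b) / (b . b)
a . b = 4*5 + 2*5 + 1*5
= 20 + 10 + 5 = 35
b . b = 5^2 + 5^2 + 5^2
= 25 + 25 + 25 = 75
Coefficient = 35/75
In lowest terms: 7/15


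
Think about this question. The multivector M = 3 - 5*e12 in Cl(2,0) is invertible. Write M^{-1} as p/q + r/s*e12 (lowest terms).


M = 3 - 5*e12, where e12^2 = -1.
Since M commutes with its reverse ~M = a - b*e12, M * ~M = a^2 - b^2*e12^2 = a^2 + b^2.
So M^{-1} = ~M / (a^2 + b^2) = (a - b*e12)/(a^2 + b^2).
a^2 + b^2 = 9 + 25 = 34
Scalar part = 3/34 = 3/34
Bivector coeff = 5/34 = 5/34
M^{-1} = 3/34 + 5/34*e12


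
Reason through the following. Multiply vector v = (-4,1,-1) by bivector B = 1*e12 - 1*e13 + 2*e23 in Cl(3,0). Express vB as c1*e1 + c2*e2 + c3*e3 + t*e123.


vB has grade-1 (vector) and grade-3 (trivector) parts: vB = (v _| B) + (v ^ B).
Vector part <vB>_1:
  e1: -v2*b12 - v3*b13 = -(1)*(1) - (-1)*(-1) = -2
  e2: v1*b12 - v3*b23 = (-4)*(1) - (-1)*(2) = -2
  e3: v1*b13 + v2*b23 = (-4)*(-1) + (1)*(2) = 6
Trivector part <vB>_3:
  e123: v1*b23 - v2*b13 + v3*b12 = (-4)*(2) - (1)*(-1) + (-1)*(1) = -8
vB = -2*e1 - 2*e2 + 6*e3 - 8*e123


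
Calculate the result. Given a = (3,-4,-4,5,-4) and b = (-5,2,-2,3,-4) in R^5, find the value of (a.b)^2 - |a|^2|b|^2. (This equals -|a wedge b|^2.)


a . b = 3*(-5) + (-4)*2 + (-4)*(-2) + 5*3 + (-4)*(-4)
= -15 + (-8) + 8 + 15 + 16 = 16
|a|^2 = 3^2 + (-4)^2 + (-4)^2 + 5^2 + (-4)^2 = 82
|b|^2 = (-5)^2 + 2^2 + (-2)^2 + 3^2 + (-4)^2 = 58
(a.b)^2 = 16^2 = 256
|a|^2 * |b|^2 = 82 * 58 = 4756
Result = 256 - 4756 = -4500


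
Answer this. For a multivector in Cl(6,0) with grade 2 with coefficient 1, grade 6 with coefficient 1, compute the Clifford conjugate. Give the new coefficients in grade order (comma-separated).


Clifford conjugate sign for grade k: (-1)^(k(k+1)/2)
Grade 2: (-1)^(2*3/2) = (-1)^3 = -1, coeff 1 -> -1
Grade 6: (-1)^(6*7/2) = (-1)^21 = -1, coeff 1 -> -1
Conjugated coefficients: -1, -1


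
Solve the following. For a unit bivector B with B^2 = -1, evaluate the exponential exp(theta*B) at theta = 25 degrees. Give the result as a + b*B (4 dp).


For a unit bivector B with B^2 = -1, the exponential series gives
e^(theta*B) = cos(theta) + sin(theta)*B (the GA analogue of Euler's formula).
theta = 25 degrees = 0.436332 rad
cos(25 deg) = 0.9063
sin(25 deg) = 0.4226
exp(theta*B) = 0.9063 + 0.4226*B


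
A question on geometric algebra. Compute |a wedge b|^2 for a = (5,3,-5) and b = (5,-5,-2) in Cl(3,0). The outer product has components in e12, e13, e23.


a wedge b = (a1*b2 - a2*b1)*e12 + (a1*b3 - a3*b1)*e13 + (a2*b3 - a3*b2)*e23
e12 coeff: 5*(-5) - 3*5 = -25 - 15 = -40
e13 coeff: 5*(-2) - (-5)*5 = -10 - (-25) = 15
e23 coeff: 3*(-2) - (-5)*(-5) = -6 - 25 = -31
|a wedge b|^2 = (-40)^2 + 15^2 + (-31)^2
= 1600 + 225 + 961
= 2786


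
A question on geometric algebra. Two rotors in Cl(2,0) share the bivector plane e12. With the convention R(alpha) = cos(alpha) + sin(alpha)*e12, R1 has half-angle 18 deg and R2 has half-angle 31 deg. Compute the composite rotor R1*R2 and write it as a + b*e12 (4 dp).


Same-plane rotors commute and their half-angles add:
R1*R2 = cos(a1 + a2) + sin(a1 + a2)*e12.
a1 + a2 = 18 + 31 = 49 deg
cos(49 deg) = 0.6561
sin(49 deg) = 0.7547
R1*R2 = 0.6561 + 0.7547*e12


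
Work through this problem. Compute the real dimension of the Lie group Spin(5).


Spin(n) double-covers SO(n); both have Lie algebra so(n) of dimension n(n-1)/2.
n = 5
n(n-1) = 5 * 4 = 20
dim Spin(5) = 20/2 = 10


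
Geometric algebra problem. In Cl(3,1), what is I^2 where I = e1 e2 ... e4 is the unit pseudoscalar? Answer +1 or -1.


The pseudoscalar I = e1...e_n (product of all n generators) of Cl(p,q) satisfies I^2 = (-1)^(q + n(n-1)/2).
p = 3, q = 1, n = p + q = 4
n(n-1)/2 = 4 * 3 / 2 = 6
Exponent = q + n(n-1)/2 = 1 + 6 = 7
I^2 = (-1)^7 = -1


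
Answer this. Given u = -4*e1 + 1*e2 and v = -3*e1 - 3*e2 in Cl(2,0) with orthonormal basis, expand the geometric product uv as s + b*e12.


Expand: (-4*e1 + 1*e2)(-3*e1 - 3*e2)
= (-4)*(-3)*e1e1 + (-4)*(-3)*e1e2 + 1*(-3)*e2e1 + 1*(-3)*e2e2
Using e1^2 = e2^2 = 1, e2e1 = -e1e2:
Scalar part s = (-4)*(-3) + 1*(-3) = 12 + (-3) = 9
Bivector part b = (-4)*(-3) - 1*(-3) = 12 - (-3) = 15
uv = 9 + 15*e12


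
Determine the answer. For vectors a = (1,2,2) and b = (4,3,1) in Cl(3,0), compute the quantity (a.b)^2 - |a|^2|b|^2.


a . b = 1*4 + 2*3 + 2*1
= 4 + 6 + 2 = 12
|a|^2 = 1^2 + 2^2 + 2^2 = 9
|b|^2 = 4^2 + 3^2 + 1^2 = 26
(a.b)^2 = 12^2 = 144
|a|^2 * |b|^2 = 9 * 26 = 234
Result = 144 - 234 = -90


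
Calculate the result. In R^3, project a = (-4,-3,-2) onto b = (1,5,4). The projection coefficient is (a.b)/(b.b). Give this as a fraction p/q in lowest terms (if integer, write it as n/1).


Projection coefficient = (a . b) / (b . b)
a . b = (-4)*1 + (-3)*5 + (-2)*4
= -4 + (-15) + (-8) = -27
b . b = 1^2 + 5^2 + 4^2
= 1 + 25 + 16 = 42
Coefficient = -27/42
In lowest terms: -9/14


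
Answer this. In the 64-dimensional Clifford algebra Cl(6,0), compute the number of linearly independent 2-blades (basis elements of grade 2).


Number of grade-k basis blades in Cl(p,q) with n = p + q is C(n, k).
n = 6 + 0 = 6
C(6, 2) = 6! / (2! * 4!)
= 720 / (2 * 24)
= 15


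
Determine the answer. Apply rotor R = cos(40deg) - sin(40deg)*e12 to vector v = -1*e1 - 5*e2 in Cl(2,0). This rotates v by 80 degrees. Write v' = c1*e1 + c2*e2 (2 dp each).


Rotor R = cos(40deg) - sin(40deg)*e12
Rotation angle theta = 2 * 40 = 80 degrees
v' = R*v*~R rotates v by theta.
cos(80deg) = 0.1736, sin(80deg) = 0.9848
v'_1 = -1*cos(80deg) - (-5)*sin(80deg)
= -1*0.1736 - (-5)*0.9848
= 4.75
v'_2 = -1*sin(80deg) + (-5)*cos(80deg)
= -1*0.9848 + (-5)*0.1736
= -1.85
v' = 4.75*e1 - 1.85*e2


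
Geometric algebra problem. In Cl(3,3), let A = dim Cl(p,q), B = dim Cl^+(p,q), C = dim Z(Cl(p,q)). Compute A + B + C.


n = 3 + 3 = 6
Total dim = 2^6 = 64
Even subalgebra dim = 2^5 = 32
n is even, so center dim = 1
Sum = 64 + 32 + 1 = 97


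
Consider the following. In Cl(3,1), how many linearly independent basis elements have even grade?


Even subalgebra dimension = 2^(n-1)
n = 3 + 1 = 4
2^(4 - 1) = 2^3 = 8
Verification: sum of C(4,k) for even k = 1 + 6 + 1 = 8
Result = 8


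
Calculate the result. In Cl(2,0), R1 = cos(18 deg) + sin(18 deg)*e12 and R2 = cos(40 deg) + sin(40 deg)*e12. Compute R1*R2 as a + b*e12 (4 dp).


Same-plane rotors commute and their half-angles add:
R1*R2 = cos(a1 + a2) + sin(a1 + a2)*e12.
a1 + a2 = 18 + 40 = 58 deg
cos(58 deg) = 0.5299
sin(58 deg) = 0.8480
R1*R2 = 0.5299 + 0.8480*e12


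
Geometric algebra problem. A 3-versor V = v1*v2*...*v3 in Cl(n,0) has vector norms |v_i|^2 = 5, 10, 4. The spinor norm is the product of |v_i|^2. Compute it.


Spinor norm N(V) = |v1|^2 * |v2|^2 * ... * |v3|^2
= 5 * 10 * 4
Running product: 5, 50, 200
N(V) = 200


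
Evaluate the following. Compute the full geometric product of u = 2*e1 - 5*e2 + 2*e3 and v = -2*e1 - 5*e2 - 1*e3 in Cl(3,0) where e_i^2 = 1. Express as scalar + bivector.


In Cl(3,0): e_i^2 = 1, e_ie_j = -e_je_i for i != j.
Scalar part = u . v = 2*(-2) + (-5)*(-5) + 2*(-1)
= -4 + 25 + (-2) = 19
e12 coeff = 2*(-5) - (-5)*(-2) = -10 - 10 = -20
e13 coeff = 2*(-1) - 2*(-2) = -2 - (-4) = 2
e23 coeff = (-5)*(-1) - 2*(-5) = 5 - (-10) = 15
uv = 19 - 20*e12 + 2*e13 + 15*e23


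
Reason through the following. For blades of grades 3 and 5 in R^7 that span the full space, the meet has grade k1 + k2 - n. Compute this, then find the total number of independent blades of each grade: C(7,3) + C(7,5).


Meet grade = grade(A) + grade(B) - n
= 3 + 5 - 7 = 1
C(7,3) = 35
C(7,5) = 21
dim_A + dim_B = 35 + 21 = 56


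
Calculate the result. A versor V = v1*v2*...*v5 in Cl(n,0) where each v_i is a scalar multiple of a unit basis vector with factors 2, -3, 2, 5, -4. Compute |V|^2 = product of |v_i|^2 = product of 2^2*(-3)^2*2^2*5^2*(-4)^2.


Each vector v_i has |v_i|^2 = s_i^2
Squared scales: 2^2 = 4, (-3)^2 = 9, 2^2 = 4, 5^2 = 25, (-4)^2 = 16
|V|^2 = 4 * 9 * 4 * 25 * 16
= 57600


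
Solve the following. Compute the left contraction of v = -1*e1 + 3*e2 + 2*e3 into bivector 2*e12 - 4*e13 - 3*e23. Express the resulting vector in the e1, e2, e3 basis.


Left contraction v _| B = <vB>_1 (grade-1 part of the geometric product vB).
Using e1_|e12 = e2, e2_|e12 = -e1, e1_|e13 = e3, e3_|e13 = -e1, e2_|e23 = e3, e3_|e23 = -e2:
e1 coeff: -v2*b12 - v3*b13 = -(3)*(2) - (2)*(-4) = 2
e2 coeff: v1*b12 - v3*b23 = (-1)*(2) - (2)*(-3) = 4
e3 coeff: v1*b13 + v2*b23 = (-1)*(-4) + (3)*(-3) = -5
v _| B = 2*e1 + 4*e2 - 5*e3


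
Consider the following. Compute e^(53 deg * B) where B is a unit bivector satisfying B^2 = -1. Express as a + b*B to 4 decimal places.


For a unit bivector B with B^2 = -1, the exponential series gives
e^(theta*B) = cos(theta) + sin(theta)*B (the GA analogue of Euler's formula).
theta = 53 degrees = 0.925025 rad
cos(53 deg) = 0.6018
sin(53 deg) = 0.7986
exp(theta*B) = 0.6018 + 0.7986*B


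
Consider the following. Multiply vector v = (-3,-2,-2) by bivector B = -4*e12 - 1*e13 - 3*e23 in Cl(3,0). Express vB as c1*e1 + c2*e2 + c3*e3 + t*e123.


vB has grade-1 (vector) and grade-3 (trivector) parts: vB = (v _| B) + (v ^ B).
Vector part <vB>_1:
  e1: -v2*b12 - v3*b13 = -(-2)*(-4) - (-2)*(-1) = -10
  e2: v1*b12 - v3*b23 = (-3)*(-4) - (-2)*(-3) = 6
  e3: v1*b13 + v2*b23 = (-3)*(-1) + (-2)*(-3) = 9
Trivector part <vB>_3:
  e123: v1*b23 - v2*b13 + v3*b12 = (-3)*(-3) - (-2)*(-1) + (-2)*(-4) = 15
vB = -10*e1 + 6*e2 + 9*e3 + 15*e123


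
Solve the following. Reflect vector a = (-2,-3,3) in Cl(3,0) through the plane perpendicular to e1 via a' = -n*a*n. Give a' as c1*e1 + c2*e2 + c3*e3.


Reflection formula: a' = -n*a*n, with n = e1 (unit vector, n^2 = 1).
For reflection through hyperplane perp to e1:
The component along e1 flips sign, others stay.
a = (-2, -3, 3)
a' = (2, -3, 3)
a' = 2*e1 - 3*e2 + 3*e3


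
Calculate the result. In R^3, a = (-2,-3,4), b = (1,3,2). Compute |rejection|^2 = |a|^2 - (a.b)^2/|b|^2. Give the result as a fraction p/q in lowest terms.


|a|^2 = (-2)^2 + (-3)^2 + 4^2 = 29
|b|^2 = 1^2 + 3^2 + 2^2 = 14
a . b = (-2)*1 + (-3)*3 + 4*2 = -3
(a.b)^2 = (-3)^2 = 9
|rej|^2 = 29 - 9/14
= (406 - 9)/14
= 397/14
In lowest terms: 397/14


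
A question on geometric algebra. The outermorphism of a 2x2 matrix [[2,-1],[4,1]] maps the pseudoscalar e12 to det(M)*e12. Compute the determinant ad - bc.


The outermorphism of a linear map f sends e1^e2 to f(e1)^f(e2).
f(e1) = 2*e1 + 4*e2
f(e2) = -1*e1 + 1*e2
f(e1) ^ f(e2) = (2*e1 + 4*e2) ^ (-1*e1 + 1*e2)
= 2*1*e12 + 4*(-1)*e21
= (2 - (-4))*e12
= 6*e12
Coefficient = 6


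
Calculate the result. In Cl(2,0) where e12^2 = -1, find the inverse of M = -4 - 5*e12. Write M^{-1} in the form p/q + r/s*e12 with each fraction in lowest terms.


M = -4 - 5*e12, where e12^2 = -1.
Since M commutes with its reverse ~M = a - b*e12, M * ~M = a^2 - b^2*e12^2 = a^2 + b^2.
So M^{-1} = ~M / (a^2 + b^2) = (a - b*e12)/(a^2 + b^2).
a^2 + b^2 = 16 + 25 = 41
Scalar part = -4/41 = -4/41
Bivector coeff = 5/41 = 5/41
M^{-1} = -4/41 + 5/41*e12


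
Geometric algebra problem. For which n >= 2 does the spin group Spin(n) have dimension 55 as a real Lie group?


dim Spin(n) = dim so(n) = n(n-1)/2.
Solve n(n-1)/2 = 55, i.e. n^2 - n - 110 = 0.
Discriminant = 1 + 8*55 = 441
n = (1 + sqrt(441))/2 = (1 + 21)/2 = 11


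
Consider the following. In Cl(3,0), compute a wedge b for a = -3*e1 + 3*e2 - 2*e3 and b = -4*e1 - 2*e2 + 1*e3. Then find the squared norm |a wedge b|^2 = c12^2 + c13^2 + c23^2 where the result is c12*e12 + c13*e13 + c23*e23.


a wedge b = (a1*b2 - a2*b1)*e12 + (a1*b3 - a3*b1)*e13 + (a2*b3 - a3*b2)*e23
e12 coeff: (-3)*(-2) - 3*(-4) = 6 - (-12) = 18
e13 coeff: (-3)*1 - (-2)*(-4) = -3 - 8 = -11
e23 coeff: 3*1 - (-2)*(-2) = 3 - 4 = -1
|a wedge b|^2 = 18^2 + (-11)^2 + (-1)^2
= 324 + 121 + 1
= 446


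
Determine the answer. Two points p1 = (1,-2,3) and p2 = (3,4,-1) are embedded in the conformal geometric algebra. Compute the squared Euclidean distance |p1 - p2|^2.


p1 - p2 = (-2, -6, 4)
|p1 - p2|^2 = (-2)^2 + (-6)^2 + 4^2
= 4 + 36 + 16
= 56


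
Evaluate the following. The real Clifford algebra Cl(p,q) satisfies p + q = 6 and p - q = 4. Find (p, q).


We need p + q = 6 and p - q = 4.
Adding: 2p = 6 + 4 = 10, so p = 5.
Then q = 6 - 5 = 1.
(p, q) = (5, 1)


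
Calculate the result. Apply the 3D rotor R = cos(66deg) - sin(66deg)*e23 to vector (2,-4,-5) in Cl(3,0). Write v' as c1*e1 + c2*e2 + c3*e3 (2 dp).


Rotor R = cos(66deg) - sin(66deg)*e23
Rotation angle theta = 2 * 66 = 132 degrees in the e23 plane (e2 -> e3).
The component perpendicular to the plane (e1) is invariant: v'_1 = v1 = 2.00
cos(132deg) = -0.6691, sin(132deg) = 0.7431
v'_2 = v2*cos(theta) - v3*sin(theta) = -4*(-0.6691) - (-5)*0.7431 = 6.39
v'_3 = v2*sin(theta) + v3*cos(theta) = -4*0.7431 + (-5)*(-0.6691) = 0.37
v' = 2.00*e1 + 6.39*e2 + 0.37*e3


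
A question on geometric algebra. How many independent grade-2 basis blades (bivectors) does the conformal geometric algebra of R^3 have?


The conformal model of R^3 uses Cl(4,1) with m = 3 + 2 = 5 generators.
Number of grade-2 blades = C(m, 2) = C(5, 2)
= 5*4/2 = 10


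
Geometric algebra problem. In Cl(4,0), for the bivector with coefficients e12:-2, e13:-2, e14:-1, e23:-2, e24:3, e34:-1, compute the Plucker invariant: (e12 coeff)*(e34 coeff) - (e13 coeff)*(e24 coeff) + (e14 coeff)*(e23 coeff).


Plucker relation: af - be + cd
a*f = (-2)*(-1) = 2
b*e = (-2)*3 = -6
c*d = (-1)*(-2) = 2
af - be + cd = 2 - (-6) + 2
= 10


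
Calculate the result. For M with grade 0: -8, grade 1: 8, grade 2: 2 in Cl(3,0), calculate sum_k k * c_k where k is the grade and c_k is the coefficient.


Grade-weighted sum = sum of grade_k * coefficient_k
0*(-8) = 0
1*8 = 8
2*2 = 4
Total = 0 + 8 + 4 = 12


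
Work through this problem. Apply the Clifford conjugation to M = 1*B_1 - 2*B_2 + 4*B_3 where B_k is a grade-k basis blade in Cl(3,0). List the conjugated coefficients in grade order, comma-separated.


Clifford conjugate sign for grade k: (-1)^(k(k+1)/2)
Grade 1: (-1)^(1*2/2) = (-1)^1 = -1, coeff 1 -> -1
Grade 2: (-1)^(2*3/2) = (-1)^3 = -1, coeff -2 -> 2
Grade 3: (-1)^(3*4/2) = (-1)^6 = 1, coeff 4 -> 4
Conjugated coefficients: -1, 2, 4


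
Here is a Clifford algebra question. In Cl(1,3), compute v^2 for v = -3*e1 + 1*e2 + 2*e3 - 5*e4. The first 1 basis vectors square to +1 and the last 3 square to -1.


v^2 = sum of c_i^2 * e_i^2
Positive signature terms (e_i^2 = +1): (-3)^2 = 9
Negative signature terms (e_j^2 = -1): 1^2 + 2^2 + (-5)^2 = 30
v^2 = 9 - 30 = -21


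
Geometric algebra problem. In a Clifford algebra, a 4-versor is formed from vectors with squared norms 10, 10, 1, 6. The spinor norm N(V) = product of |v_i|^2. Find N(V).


Spinor norm N(V) = |v1|^2 * |v2|^2 * ... * |v4|^2
= 10 * 10 * 1 * 6
Running product: 10, 100, 100, 600
N(V) = 600


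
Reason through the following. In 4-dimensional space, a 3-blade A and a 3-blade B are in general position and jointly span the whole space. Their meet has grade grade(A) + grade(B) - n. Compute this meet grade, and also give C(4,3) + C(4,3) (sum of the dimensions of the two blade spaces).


Meet grade = grade(A) + grade(B) - n
= 3 + 3 - 4 = 2
C(4,3) = 4
C(4,3) = 4
dim_A + dim_B = 4 + 4 = 8


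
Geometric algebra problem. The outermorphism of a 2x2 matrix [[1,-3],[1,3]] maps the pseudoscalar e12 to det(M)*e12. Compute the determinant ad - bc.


The outermorphism of a linear map f sends e1^e2 to f(e1)^f(e2).
f(e1) = 1*e1 + 1*e2
f(e2) = -3*e1 + 3*e2
f(e1) ^ f(e2) = (1*e1 + 1*e2) ^ (-3*e1 + 3*e2)
= 1*3*e12 + 1*(-3)*e21
= (3 - (-3))*e12
= 6*e12
Coefficient = 6


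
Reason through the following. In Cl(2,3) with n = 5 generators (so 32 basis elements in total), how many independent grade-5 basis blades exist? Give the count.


Number of grade-k basis blades in Cl(p,q) with n = p + q is C(n, k).
n = 2 + 3 = 5
C(5, 5) = 5! / (5! * 0!)
= 120 / (120 * 1)
= 1


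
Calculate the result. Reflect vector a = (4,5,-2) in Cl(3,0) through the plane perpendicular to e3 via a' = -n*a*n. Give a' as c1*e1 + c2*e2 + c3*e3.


Reflection formula: a' = -n*a*n, with n = e3 (unit vector, n^2 = 1).
For reflection through hyperplane perp to e3:
The component along e3 flips sign, others stay.
a = (4, 5, -2)
a' = (4, 5, 2)
a' = 4*e1 + 5*e2 + 2*e3


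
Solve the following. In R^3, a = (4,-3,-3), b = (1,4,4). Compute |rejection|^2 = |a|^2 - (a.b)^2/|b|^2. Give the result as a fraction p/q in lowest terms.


|a|^2 = 4^2 + (-3)^2 + (-3)^2 = 34
|b|^2 = 1^2 + 4^2 + 4^2 = 33
a . b = 4*1 + (-3)*4 + (-3)*4 = -20
(a.b)^2 = (-20)^2 = 400
|rej|^2 = 34 - 400/33
= (1122 - 400)/33
= 722/33
In lowest terms: 722/33


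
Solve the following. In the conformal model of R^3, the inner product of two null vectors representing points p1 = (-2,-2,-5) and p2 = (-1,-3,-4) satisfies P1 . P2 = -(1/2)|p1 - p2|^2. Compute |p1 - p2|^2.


p1 - p2 = (-1, 1, -1)
|p1 - p2|^2 = (-1)^2 + 1^2 + (-1)^2
= 1 + 1 + 1
= 3


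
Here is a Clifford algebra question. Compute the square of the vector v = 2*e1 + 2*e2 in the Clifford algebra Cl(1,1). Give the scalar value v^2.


v^2 = sum of c_i^2 * e_i^2
Positive signature terms (e_i^2 = +1): 2^2 = 4
Negative signature terms (e_j^2 = -1): 2^2 = 4
v^2 = 4 - 4 = 0


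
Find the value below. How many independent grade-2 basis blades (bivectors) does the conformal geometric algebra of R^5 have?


The conformal model of R^5 uses Cl(6,1) with m = 5 + 2 = 7 generators.
Number of grade-2 blades = C(m, 2) = C(7, 2)
= 7*6/2 = 21


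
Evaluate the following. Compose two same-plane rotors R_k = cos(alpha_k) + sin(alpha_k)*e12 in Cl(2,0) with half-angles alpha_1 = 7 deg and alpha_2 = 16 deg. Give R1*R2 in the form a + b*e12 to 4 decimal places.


Same-plane rotors commute and their half-angles add:
R1*R2 = cos(a1 + a2) + sin(a1 + a2)*e12.
a1 + a2 = 7 + 16 = 23 deg
cos(23 deg) = 0.9205
sin(23 deg) = 0.3907
R1*R2 = 0.9205 + 0.3907*e12


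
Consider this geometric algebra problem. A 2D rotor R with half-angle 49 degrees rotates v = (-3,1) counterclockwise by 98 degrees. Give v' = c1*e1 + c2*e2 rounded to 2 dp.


Rotor R = cos(49deg) - sin(49deg)*e12
Rotation angle theta = 2 * 49 = 98 degrees
v' = R*v*~R rotates v by theta.
cos(98deg) = -0.1392, sin(98deg) = 0.9903
v'_1 = -3*cos(98deg) - 1*sin(98deg)
= -3*(-0.1392) - 1*0.9903
= -0.57
v'_2 = -3*sin(98deg) + 1*cos(98deg)
= -3*0.9903 + 1*(-0.1392)
= -3.11
v' = -0.57*e1 - 3.11*e2


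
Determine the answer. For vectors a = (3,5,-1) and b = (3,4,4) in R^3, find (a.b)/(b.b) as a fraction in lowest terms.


Projection coefficient = (a . b) / (b . b)
a . b = 3*3 + 5*4 + (-1)*4
= 9 + 20 + (-4) = 25
b . b = 3^2 + 4^2 + 4^2
= 9 + 16 + 16 = 41
Coefficient = 25/41
In lowest terms: 25/41


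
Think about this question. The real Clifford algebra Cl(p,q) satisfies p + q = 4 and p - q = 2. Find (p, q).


We need p + q = 4 and p - q = 2.
Adding: 2p = 4 + 2 = 6, so p = 3.
Then q = 4 - 3 = 1.
(p, q) = (3, 1)


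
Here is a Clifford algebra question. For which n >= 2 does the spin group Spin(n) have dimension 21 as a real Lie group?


dim Spin(n) = dim so(n) = n(n-1)/2.
Solve n(n-1)/2 = 21, i.e. n^2 - n - 42 = 0.
Discriminant = 1 + 8*21 = 169
n = (1 + sqrt(169))/2 = (1 + 13)/2 = 7


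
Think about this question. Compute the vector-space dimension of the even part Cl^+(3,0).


Even subalgebra dimension = 2^(n-1)
n = 3 + 0 = 3
2^(3 - 1) = 2^2 = 4
Verification: sum of C(3,k) for even k = 1 + 3 = 4
Result = 4


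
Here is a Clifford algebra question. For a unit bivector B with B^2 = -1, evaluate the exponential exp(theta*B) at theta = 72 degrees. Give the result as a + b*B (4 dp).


For a unit bivector B with B^2 = -1, the exponential series gives
e^(theta*B) = cos(theta) + sin(theta)*B (the GA analogue of Euler's formula).
theta = 72 degrees = 1.256637 rad
cos(72 deg) = 0.3090
sin(72 deg) = 0.9511
exp(theta*B) = 0.3090 + 0.9511*B


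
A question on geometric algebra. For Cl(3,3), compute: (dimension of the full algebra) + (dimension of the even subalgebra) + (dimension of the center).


n = 3 + 3 = 6
Total dim = 2^6 = 64
Even subalgebra dim = 2^5 = 32
n is even, so center dim = 1
Sum = 64 + 32 + 1 = 97


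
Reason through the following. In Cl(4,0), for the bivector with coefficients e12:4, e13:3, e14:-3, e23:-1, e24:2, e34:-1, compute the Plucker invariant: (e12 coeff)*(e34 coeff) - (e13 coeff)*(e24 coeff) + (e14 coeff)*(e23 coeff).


Plucker relation: af - be + cd
a*f = 4*(-1) = -4
b*e = 3*2 = 6
c*d = (-3)*(-1) = 3
af - be + cd = -4 - 6 + 3
= -7


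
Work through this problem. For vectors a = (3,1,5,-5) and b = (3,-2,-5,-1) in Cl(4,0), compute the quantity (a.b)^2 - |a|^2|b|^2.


a . b = 3*3 + 1*(-2) + 5*(-5) + (-5)*(-1)
= 9 + (-2) + (-25) + 5 = -13
|a|^2 = 3^2 + 1^2 + 5^2 + (-5)^2 = 60
|b|^2 = 3^2 + (-2)^2 + (-5)^2 + (-1)^2 = 39
(a.b)^2 = (-13)^2 = 169
|a|^2 * |b|^2 = 60 * 39 = 2340
Result = 169 - 2340 = -2171
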